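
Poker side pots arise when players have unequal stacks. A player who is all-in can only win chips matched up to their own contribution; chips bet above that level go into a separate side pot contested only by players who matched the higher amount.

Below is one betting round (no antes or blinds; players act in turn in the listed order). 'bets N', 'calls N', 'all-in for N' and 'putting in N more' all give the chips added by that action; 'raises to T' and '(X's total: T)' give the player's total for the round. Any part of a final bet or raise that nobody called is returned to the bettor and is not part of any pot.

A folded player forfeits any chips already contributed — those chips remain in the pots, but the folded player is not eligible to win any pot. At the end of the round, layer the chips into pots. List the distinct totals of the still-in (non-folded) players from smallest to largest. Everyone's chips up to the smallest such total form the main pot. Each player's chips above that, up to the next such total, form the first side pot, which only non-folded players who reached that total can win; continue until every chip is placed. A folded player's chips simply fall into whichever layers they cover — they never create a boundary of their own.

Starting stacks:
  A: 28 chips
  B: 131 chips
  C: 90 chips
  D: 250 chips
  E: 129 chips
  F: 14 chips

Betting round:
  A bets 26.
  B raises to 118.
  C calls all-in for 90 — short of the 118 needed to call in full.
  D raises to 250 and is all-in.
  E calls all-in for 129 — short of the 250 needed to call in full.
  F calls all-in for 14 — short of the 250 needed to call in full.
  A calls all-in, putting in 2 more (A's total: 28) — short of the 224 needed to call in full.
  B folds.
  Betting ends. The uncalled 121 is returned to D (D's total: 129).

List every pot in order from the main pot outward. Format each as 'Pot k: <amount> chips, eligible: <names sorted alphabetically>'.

Pot 1: 84 chips, eligible: A, C, D, E, F
Pot 2: 70 chips, eligible: A, C, D, E
Pot 3: 248 chips, eligible: C, D, E
Pot 4: 106 chips, eligible: D, E

Derivation:
Contributions (after 121 returned to D): A=28, B=118, C=90, D=129, E=129, F=14
Folded: B
Pot levels (distinct totals of non-folded players): 14, 28, 90, 129
Layer 1-14: 14 each from A, B, C, D, E, F = 14*6 = 84 chips; eligible A, C, D, E, F
Layer 15-28: 14 each from A, B, C, D, E = 14*5 = 70 chips; eligible A, C, D, E
Layer 29-90: 62 each from B, C, D, E = 62*4 = 248 chips; eligible C, D, E
Layer 91-129: B 28 + D 39 + E 39 = 106 chips; eligible D, E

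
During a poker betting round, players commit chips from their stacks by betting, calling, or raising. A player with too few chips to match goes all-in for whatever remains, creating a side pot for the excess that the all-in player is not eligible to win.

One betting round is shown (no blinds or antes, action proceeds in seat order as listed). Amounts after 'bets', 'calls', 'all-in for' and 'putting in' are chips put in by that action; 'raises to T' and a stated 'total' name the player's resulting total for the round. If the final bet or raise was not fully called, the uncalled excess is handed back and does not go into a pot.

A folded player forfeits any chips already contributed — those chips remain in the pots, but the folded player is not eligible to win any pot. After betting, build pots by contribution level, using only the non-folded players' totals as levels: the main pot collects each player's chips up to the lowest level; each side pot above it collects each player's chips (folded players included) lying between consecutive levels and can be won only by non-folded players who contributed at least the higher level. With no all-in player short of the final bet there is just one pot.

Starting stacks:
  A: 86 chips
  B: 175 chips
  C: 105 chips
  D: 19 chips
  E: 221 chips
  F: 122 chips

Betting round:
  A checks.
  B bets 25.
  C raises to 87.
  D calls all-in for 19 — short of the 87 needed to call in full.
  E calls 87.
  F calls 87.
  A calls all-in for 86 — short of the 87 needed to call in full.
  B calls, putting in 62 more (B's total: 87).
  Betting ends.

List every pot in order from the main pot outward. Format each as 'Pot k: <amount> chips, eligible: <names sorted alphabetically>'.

Contributions: A=86, B=87, C=87, D=19, E=87, F=87
Pot levels (distinct totals of non-folded players): 19, 86, 87
Layer 1-19: 19 each from A, B, C, D, E, F = 19*6 = 114 chips; eligible A, B, C, D, E, F
Layer 20-86: 67 each from A, B, C, E, F = 67*5 = 335 chips; eligible A, B, C, E, F
Layer 87-87: 1 each from B, C, E, F = 1*4 = 4 chips; eligible B, C, E, F

Pot 1: 114 chips, eligible: A, B, C, D, E, F
Pot 2: 335 chips, eligible: A, B, C, E, F
Pot 3: 4 chips, eligible: B, C, E, F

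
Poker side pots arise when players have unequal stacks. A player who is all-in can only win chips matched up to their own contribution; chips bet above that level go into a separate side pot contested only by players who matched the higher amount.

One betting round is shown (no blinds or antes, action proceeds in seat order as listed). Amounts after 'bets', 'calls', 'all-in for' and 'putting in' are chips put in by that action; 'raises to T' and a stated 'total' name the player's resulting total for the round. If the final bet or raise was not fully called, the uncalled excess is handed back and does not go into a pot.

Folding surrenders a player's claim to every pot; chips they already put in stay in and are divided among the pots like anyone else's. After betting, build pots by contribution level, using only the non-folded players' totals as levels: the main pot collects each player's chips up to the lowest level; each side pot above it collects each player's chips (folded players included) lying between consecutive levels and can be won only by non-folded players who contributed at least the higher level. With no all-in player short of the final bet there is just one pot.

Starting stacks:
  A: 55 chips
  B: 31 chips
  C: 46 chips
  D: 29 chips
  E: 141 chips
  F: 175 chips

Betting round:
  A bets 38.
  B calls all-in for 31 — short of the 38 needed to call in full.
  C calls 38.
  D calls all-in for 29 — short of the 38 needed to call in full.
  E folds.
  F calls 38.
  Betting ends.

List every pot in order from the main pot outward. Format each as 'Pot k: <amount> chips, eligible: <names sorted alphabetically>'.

Contributions: A=38, B=31, C=38, D=29, F=38
Folded: E
Pot levels (distinct totals of non-folded players): 29, 31, 38
Layer 1-29: 29 each from A, B, C, D, F = 29*5 = 145 chips; eligible A, B, C, D, F
Layer 30-31: 2 each from A, B, C, F = 2*4 = 8 chips; eligible A, B, C, F
Layer 32-38: 7 each from A, C, F = 7*3 = 21 chips; eligible A, C, F

Pot 1: 145 chips, eligible: A, B, C, D, F
Pot 2: 8 chips, eligible: A, B, C, F
Pot 3: 21 chips, eligible: A, C, F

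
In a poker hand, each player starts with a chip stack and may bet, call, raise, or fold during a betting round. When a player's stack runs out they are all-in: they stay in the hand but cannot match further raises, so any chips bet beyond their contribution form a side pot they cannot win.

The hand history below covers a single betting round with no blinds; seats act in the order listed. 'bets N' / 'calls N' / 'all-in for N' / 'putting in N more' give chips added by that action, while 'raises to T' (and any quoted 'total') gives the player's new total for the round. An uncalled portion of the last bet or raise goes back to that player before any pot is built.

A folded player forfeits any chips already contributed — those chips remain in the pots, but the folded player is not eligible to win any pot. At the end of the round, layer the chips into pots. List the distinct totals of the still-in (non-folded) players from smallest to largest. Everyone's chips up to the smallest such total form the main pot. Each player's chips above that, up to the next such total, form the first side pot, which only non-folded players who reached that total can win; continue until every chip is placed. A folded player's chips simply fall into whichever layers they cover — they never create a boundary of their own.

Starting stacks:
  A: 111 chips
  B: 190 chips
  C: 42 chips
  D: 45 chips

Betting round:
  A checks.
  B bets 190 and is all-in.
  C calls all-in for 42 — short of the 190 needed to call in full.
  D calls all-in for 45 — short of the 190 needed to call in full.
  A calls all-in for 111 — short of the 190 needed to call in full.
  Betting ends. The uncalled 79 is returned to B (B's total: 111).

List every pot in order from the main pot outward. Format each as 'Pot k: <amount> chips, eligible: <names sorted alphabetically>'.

Pot 1: 168 chips, eligible: A, B, C, D
Pot 2: 9 chips, eligible: A, B, D
Pot 3: 132 chips, eligible: A, B

Derivation:
Contributions (after 79 returned to B): A=111, B=111, C=42, D=45
Pot levels (distinct totals of non-folded players): 42, 45, 111
Layer 1-42: 42 each from A, B, C, D = 42*4 = 168 chips; eligible A, B, C, D
Layer 43-45: 3 each from A, B, D = 3*3 = 9 chips; eligible A, B, D
Layer 46-111: 66 each from A, B = 66*2 = 132 chips; eligible A, B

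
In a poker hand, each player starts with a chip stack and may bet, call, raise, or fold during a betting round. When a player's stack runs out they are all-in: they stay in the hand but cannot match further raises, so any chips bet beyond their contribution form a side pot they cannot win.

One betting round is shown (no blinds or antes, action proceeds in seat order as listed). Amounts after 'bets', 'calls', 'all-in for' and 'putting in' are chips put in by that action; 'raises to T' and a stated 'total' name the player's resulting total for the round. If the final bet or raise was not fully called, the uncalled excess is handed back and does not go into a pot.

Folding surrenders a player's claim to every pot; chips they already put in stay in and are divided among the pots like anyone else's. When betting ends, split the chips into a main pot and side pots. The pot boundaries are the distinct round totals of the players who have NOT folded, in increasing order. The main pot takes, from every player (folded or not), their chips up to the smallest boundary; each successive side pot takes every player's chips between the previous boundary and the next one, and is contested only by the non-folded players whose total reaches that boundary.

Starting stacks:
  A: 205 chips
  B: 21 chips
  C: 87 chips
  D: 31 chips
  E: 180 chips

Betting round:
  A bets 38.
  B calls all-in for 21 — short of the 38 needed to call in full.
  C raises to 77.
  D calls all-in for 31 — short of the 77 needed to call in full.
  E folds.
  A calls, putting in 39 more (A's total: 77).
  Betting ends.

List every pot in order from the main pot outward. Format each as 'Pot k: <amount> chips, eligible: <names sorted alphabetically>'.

Contributions: A=77, B=21, C=77, D=31
Folded: E
Pot levels (distinct totals of non-folded players): 21, 31, 77
Layer 1-21: 21 each from A, B, C, D = 21*4 = 84 chips; eligible A, B, C, D
Layer 22-31: 10 each from A, C, D = 10*3 = 30 chips; eligible A, C, D
Layer 32-77: 46 each from A, C = 46*2 = 92 chips; eligible A, C

Pot 1: 84 chips, eligible: A, B, C, D
Pot 2: 30 chips, eligible: A, C, D
Pot 3: 92 chips, eligible: A, C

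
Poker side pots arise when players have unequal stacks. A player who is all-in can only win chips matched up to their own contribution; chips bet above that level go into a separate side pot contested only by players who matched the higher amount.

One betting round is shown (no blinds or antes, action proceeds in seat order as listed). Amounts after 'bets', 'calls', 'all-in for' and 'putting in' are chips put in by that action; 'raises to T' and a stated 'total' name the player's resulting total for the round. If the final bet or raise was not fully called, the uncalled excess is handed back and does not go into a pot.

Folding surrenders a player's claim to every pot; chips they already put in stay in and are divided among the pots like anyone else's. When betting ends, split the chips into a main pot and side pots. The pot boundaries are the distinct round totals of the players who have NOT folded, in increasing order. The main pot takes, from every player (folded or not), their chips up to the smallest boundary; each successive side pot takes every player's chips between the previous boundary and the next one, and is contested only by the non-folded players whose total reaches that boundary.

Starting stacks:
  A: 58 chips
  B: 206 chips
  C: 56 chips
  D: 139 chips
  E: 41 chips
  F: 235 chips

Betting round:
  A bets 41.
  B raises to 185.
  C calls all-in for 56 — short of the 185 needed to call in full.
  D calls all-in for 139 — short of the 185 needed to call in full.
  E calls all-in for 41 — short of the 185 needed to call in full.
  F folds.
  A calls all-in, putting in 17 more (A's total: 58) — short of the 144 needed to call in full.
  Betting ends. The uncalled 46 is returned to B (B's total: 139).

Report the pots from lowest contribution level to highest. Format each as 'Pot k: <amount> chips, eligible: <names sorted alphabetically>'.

Pot 1: 205 chips, eligible: A, B, C, D, E
Pot 2: 60 chips, eligible: A, B, C, D
Pot 3: 6 chips, eligible: A, B, D
Pot 4: 162 chips, eligible: B, D

Derivation:
Contributions (after 46 returned to B): A=58, B=139, C=56, D=139, E=41
Folded: F
Pot levels (distinct totals of non-folded players): 41, 56, 58, 139
Layer 1-41: 41 each from A, B, C, D, E = 41*5 = 205 chips; eligible A, B, C, D, E
Layer 42-56: 15 each from A, B, C, D = 15*4 = 60 chips; eligible A, B, C, D
Layer 57-58: 2 each from A, B, D = 2*3 = 6 chips; eligible A, B, D
Layer 59-139: 81 each from B, D = 81*2 = 162 chips; eligible B, D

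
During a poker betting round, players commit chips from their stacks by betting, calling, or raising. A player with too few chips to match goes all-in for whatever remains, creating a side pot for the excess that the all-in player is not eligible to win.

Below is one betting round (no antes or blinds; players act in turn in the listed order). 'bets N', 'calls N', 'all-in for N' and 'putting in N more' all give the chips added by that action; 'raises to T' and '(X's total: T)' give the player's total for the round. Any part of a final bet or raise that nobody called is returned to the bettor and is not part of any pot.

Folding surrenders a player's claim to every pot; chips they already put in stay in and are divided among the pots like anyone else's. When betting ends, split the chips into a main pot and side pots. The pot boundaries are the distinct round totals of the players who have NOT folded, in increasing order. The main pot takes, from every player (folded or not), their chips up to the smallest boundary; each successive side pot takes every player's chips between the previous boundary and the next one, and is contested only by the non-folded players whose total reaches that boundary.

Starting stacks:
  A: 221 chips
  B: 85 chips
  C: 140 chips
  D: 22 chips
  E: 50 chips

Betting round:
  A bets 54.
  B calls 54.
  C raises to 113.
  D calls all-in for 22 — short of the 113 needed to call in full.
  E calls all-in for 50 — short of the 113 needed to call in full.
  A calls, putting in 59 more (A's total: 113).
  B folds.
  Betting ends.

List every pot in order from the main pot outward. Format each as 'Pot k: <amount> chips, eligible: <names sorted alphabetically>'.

Pot 1: 110 chips, eligible: A, C, D, E
Pot 2: 112 chips, eligible: A, C, E
Pot 3: 130 chips, eligible: A, C

Derivation:
Contributions: A=113, B=54, C=113, D=22, E=50
Folded: B
Pot levels (distinct totals of non-folded players): 22, 50, 113
Layer 1-22: 22 each from A, B, C, D, E = 22*5 = 110 chips; eligible A, C, D, E
Layer 23-50: 28 each from A, B, C, E = 28*4 = 112 chips; eligible A, C, E
Layer 51-113: A 63 + B 4 + C 63 = 130 chips; eligible A, C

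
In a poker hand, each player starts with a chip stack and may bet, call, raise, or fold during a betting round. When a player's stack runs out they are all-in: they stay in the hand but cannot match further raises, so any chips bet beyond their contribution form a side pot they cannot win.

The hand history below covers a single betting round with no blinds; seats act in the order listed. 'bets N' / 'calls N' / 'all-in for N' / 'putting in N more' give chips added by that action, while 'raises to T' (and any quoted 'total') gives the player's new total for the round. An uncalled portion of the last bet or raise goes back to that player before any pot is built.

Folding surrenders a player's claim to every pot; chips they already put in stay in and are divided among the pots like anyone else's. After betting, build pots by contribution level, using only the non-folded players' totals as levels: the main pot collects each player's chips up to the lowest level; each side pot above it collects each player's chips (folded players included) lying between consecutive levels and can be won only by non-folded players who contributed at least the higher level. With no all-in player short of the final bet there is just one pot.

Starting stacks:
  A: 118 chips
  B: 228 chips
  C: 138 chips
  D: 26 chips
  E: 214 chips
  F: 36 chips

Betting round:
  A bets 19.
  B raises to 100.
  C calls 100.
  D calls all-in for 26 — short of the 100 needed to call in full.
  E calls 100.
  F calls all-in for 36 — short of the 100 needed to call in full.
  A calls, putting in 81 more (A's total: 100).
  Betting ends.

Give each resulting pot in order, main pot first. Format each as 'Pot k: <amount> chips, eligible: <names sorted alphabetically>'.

Contributions: A=100, B=100, C=100, D=26, E=100, F=36
Pot levels (distinct totals of non-folded players): 26, 36, 100
Layer 1-26: 26 each from A, B, C, D, E, F = 26*6 = 156 chips; eligible A, B, C, D, E, F
Layer 27-36: 10 each from A, B, C, E, F = 10*5 = 50 chips; eligible A, B, C, E, F
Layer 37-100: 64 each from A, B, C, E = 64*4 = 256 chips; eligible A, B, C, E

Pot 1: 156 chips, eligible: A, B, C, D, E, F
Pot 2: 50 chips, eligible: A, B, C, E, F
Pot 3: 256 chips, eligible: A, B, C, E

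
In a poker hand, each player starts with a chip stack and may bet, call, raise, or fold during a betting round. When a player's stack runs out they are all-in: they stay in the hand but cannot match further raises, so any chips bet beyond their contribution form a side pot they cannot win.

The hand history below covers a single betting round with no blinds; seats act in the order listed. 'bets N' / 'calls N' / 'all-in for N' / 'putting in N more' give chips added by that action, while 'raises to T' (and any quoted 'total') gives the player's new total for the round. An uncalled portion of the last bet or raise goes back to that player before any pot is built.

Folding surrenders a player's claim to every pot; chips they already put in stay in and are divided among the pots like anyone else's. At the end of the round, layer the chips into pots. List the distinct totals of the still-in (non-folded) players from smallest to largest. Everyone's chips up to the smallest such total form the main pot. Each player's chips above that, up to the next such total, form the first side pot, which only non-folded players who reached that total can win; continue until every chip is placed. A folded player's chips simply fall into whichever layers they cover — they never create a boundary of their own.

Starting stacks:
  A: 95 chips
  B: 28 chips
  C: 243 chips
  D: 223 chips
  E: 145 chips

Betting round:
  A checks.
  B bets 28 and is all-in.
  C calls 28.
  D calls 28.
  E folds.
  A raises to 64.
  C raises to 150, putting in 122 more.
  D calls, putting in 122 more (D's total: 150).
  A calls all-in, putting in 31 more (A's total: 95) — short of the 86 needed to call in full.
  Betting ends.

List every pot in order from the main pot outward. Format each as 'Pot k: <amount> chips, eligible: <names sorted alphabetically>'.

Contributions: A=95, B=28, C=150, D=150
Folded: E
Pot levels (distinct totals of non-folded players): 28, 95, 150
Layer 1-28: 28 each from A, B, C, D = 28*4 = 112 chips; eligible A, B, C, D
Layer 29-95: 67 each from A, C, D = 67*3 = 201 chips; eligible A, C, D
Layer 96-150: 55 each from C, D = 55*2 = 110 chips; eligible C, D

Pot 1: 112 chips, eligible: A, B, C, D
Pot 2: 201 chips, eligible: A, C, D
Pot 3: 110 chips, eligible: C, D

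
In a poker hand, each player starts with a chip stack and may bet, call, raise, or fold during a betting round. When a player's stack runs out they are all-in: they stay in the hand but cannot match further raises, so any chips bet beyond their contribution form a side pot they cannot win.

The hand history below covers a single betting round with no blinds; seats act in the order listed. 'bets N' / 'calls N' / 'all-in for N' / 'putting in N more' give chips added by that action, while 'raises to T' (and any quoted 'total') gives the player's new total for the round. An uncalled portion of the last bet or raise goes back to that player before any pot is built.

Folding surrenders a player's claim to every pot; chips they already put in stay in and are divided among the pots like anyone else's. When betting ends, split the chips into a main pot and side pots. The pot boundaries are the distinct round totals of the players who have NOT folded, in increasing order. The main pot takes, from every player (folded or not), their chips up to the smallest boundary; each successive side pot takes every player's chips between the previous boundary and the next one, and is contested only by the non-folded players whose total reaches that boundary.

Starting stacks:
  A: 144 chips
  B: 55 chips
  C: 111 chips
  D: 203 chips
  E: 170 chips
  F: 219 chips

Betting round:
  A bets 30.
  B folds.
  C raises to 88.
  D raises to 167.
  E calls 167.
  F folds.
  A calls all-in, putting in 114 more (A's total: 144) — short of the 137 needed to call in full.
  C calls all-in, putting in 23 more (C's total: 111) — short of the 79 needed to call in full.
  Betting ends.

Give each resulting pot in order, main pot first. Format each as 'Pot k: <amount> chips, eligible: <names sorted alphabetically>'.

Pot 1: 444 chips, eligible: A, C, D, E
Pot 2: 99 chips, eligible: A, D, E
Pot 3: 46 chips, eligible: D, E

Derivation:
Contributions: A=144, C=111, D=167, E=167
Folded: B, F
Pot levels (distinct totals of non-folded players): 111, 144, 167
Layer 1-111: 111 each from A, C, D, E = 111*4 = 444 chips; eligible A, C, D, E
Layer 112-144: 33 each from A, D, E = 33*3 = 99 chips; eligible A, D, E
Layer 145-167: 23 each from D, E = 23*2 = 46 chips; eligible D, E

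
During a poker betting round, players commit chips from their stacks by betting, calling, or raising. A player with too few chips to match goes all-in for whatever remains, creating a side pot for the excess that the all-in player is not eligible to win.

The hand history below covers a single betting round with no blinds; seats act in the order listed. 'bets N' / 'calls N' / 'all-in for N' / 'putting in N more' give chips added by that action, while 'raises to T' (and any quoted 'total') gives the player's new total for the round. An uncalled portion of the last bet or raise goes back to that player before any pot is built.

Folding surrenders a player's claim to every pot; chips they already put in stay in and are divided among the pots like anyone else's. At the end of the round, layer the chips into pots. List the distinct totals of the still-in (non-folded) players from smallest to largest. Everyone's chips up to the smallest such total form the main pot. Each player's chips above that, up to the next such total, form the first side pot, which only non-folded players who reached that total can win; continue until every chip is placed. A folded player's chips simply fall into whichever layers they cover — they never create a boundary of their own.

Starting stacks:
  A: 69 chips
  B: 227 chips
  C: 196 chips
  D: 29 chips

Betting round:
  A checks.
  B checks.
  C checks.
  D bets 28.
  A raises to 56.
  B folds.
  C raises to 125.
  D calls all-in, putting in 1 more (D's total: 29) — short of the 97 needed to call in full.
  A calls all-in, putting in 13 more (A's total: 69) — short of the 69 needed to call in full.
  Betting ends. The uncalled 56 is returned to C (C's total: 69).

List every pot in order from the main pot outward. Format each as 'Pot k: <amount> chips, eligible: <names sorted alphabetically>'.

Pot 1: 87 chips, eligible: A, C, D
Pot 2: 80 chips, eligible: A, C

Derivation:
Contributions (after 56 returned to C): A=69, C=69, D=29
Folded: B
Pot levels (distinct totals of non-folded players): 29, 69
Layer 1-29: 29 each from A, C, D = 29*3 = 87 chips; eligible A, C, D
Layer 30-69: 40 each from A, C = 40*2 = 80 chips; eligible A, C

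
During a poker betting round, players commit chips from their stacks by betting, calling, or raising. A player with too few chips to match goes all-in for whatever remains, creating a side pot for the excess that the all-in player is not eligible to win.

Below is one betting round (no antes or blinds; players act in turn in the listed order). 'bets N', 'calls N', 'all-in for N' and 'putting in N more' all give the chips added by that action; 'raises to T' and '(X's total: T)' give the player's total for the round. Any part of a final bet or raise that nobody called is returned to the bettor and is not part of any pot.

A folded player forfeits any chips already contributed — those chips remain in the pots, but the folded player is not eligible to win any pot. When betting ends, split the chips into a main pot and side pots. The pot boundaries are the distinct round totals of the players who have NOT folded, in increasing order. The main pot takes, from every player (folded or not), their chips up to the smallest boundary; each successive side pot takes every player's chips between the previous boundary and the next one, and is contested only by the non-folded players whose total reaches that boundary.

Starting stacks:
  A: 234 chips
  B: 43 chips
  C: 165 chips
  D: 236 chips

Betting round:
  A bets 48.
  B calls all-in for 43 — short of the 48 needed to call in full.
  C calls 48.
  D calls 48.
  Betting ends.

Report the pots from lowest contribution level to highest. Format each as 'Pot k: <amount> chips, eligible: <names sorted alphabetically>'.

Contributions: A=48, B=43, C=48, D=48
Pot levels (distinct totals of non-folded players): 43, 48
Layer 1-43: 43 each from A, B, C, D = 43*4 = 172 chips; eligible A, B, C, D
Layer 44-48: 5 each from A, C, D = 5*3 = 15 chips; eligible A, C, D

Pot 1: 172 chips, eligible: A, B, C, D
Pot 2: 15 chips, eligible: A, C, D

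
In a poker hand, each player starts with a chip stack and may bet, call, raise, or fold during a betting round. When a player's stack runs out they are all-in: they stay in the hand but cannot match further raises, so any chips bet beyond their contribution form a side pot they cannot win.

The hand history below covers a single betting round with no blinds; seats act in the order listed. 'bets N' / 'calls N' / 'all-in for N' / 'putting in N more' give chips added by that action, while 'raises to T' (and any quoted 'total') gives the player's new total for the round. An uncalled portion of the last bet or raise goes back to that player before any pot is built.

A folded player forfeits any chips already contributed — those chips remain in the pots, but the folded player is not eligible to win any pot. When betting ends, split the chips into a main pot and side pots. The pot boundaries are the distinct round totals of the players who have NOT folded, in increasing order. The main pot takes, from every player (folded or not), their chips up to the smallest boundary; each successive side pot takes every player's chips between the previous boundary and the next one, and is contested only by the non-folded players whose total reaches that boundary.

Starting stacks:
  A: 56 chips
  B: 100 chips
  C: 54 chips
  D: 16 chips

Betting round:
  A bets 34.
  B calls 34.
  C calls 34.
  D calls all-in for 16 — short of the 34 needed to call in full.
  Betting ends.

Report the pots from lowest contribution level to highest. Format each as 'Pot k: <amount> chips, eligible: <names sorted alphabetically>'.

Contributions: A=34, B=34, C=34, D=16
Pot levels (distinct totals of non-folded players): 16, 34
Layer 1-16: 16 each from A, B, C, D = 16*4 = 64 chips; eligible A, B, C, D
Layer 17-34: 18 each from A, B, C = 18*3 = 54 chips; eligible A, B, C

Pot 1: 64 chips, eligible: A, B, C, D
Pot 2: 54 chips, eligible: A, B, C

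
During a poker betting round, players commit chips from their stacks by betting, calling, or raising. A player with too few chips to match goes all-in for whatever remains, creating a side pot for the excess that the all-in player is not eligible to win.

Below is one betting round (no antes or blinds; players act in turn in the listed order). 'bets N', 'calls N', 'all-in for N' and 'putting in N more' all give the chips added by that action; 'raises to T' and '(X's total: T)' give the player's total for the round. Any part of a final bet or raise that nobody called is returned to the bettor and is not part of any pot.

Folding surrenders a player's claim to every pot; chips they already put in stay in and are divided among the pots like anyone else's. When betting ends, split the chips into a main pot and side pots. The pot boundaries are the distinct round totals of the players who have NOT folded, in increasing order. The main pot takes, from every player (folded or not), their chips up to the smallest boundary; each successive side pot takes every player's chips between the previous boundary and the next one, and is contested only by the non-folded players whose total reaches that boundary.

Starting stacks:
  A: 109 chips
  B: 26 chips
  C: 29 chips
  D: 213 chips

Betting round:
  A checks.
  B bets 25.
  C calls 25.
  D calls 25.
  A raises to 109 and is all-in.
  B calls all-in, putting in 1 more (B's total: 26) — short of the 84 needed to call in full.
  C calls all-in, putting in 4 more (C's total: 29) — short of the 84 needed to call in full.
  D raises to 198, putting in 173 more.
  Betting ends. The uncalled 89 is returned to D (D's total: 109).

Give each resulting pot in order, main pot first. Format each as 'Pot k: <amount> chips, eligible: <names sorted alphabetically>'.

Pot 1: 104 chips, eligible: A, B, C, D
Pot 2: 9 chips, eligible: A, C, D
Pot 3: 160 chips, eligible: A, D

Derivation:
Contributions (after 89 returned to D): A=109, B=26, C=29, D=109
Pot levels (distinct totals of non-folded players): 26, 29, 109
Layer 1-26: 26 each from A, B, C, D = 26*4 = 104 chips; eligible A, B, C, D
Layer 27-29: 3 each from A, C, D = 3*3 = 9 chips; eligible A, C, D
Layer 30-109: 80 each from A, D = 80*2 = 160 chips; eligible A, D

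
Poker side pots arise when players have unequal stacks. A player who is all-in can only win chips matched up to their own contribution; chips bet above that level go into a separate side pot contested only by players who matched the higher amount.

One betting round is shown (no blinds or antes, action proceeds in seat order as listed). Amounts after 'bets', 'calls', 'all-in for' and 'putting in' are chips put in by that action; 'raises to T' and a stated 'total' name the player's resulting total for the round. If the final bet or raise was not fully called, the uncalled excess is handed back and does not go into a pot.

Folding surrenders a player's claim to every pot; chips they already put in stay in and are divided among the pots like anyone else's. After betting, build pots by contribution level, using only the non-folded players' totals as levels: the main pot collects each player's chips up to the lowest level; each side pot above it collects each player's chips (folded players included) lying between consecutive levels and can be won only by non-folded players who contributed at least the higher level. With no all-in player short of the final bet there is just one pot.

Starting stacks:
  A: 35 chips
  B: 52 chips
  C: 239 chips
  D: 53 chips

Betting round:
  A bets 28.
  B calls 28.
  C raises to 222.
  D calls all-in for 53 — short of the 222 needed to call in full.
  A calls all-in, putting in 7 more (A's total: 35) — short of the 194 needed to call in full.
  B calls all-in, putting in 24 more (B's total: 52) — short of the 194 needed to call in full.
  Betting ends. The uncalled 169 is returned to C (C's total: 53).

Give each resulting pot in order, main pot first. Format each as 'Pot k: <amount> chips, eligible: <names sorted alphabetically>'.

Pot 1: 140 chips, eligible: A, B, C, D
Pot 2: 51 chips, eligible: B, C, D
Pot 3: 2 chips, eligible: C, D

Derivation:
Contributions (after 169 returned to C): A=35, B=52, C=53, D=53
Pot levels (distinct totals of non-folded players): 35, 52, 53
Layer 1-35: 35 each from A, B, C, D = 35*4 = 140 chips; eligible A, B, C, D
Layer 36-52: 17 each from B, C, D = 17*3 = 51 chips; eligible B, C, D
Layer 53-53: 1 each from C, D = 1*2 = 2 chips; eligible C, D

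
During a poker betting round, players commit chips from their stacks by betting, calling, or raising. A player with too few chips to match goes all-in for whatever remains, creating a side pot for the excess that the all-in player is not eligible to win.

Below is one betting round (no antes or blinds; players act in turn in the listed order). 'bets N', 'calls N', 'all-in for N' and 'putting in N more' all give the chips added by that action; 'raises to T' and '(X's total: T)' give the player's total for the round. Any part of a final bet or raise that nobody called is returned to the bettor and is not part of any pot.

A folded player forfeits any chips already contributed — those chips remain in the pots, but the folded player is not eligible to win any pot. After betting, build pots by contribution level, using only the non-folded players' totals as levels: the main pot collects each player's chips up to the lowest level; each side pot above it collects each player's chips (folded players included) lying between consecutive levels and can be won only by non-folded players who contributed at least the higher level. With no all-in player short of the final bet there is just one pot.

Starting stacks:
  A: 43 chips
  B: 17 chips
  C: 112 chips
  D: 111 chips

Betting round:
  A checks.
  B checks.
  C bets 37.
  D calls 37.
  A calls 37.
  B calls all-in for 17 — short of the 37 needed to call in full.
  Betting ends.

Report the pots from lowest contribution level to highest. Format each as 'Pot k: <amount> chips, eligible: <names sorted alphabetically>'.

Pot 1: 68 chips, eligible: A, B, C, D
Pot 2: 60 chips, eligible: A, C, D

Derivation:
Contributions: A=37, B=17, C=37, D=37
Pot levels (distinct totals of non-folded players): 17, 37
Layer 1-17: 17 each from A, B, C, D = 17*4 = 68 chips; eligible A, B, C, D
Layer 18-37: 20 each from A, C, D = 20*3 = 60 chips; eligible A, C, D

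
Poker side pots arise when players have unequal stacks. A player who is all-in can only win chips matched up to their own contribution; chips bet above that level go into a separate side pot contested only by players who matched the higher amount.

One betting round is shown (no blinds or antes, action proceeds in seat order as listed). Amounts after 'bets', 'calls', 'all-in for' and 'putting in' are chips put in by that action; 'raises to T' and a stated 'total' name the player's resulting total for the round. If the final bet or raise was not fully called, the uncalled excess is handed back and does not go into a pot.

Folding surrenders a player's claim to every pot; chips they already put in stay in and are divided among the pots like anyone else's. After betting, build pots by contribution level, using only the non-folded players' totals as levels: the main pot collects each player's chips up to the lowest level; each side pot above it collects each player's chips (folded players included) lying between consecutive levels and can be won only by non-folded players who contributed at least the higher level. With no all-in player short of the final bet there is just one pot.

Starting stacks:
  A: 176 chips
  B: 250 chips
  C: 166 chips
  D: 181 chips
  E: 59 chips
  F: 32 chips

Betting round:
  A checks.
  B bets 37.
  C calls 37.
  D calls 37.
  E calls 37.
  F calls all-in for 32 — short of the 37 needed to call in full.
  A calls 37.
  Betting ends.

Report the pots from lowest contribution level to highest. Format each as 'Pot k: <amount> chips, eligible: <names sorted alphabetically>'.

Contributions: A=37, B=37, C=37, D=37, E=37, F=32
Pot levels (distinct totals of non-folded players): 32, 37
Layer 1-32: 32 each from A, B, C, D, E, F = 32*6 = 192 chips; eligible A, B, C, D, E, F
Layer 33-37: 5 each from A, B, C, D, E = 5*5 = 25 chips; eligible A, B, C, D, E

Pot 1: 192 chips, eligible: A, B, C, D, E, F
Pot 2: 25 chips, eligible: A, B, C, D, E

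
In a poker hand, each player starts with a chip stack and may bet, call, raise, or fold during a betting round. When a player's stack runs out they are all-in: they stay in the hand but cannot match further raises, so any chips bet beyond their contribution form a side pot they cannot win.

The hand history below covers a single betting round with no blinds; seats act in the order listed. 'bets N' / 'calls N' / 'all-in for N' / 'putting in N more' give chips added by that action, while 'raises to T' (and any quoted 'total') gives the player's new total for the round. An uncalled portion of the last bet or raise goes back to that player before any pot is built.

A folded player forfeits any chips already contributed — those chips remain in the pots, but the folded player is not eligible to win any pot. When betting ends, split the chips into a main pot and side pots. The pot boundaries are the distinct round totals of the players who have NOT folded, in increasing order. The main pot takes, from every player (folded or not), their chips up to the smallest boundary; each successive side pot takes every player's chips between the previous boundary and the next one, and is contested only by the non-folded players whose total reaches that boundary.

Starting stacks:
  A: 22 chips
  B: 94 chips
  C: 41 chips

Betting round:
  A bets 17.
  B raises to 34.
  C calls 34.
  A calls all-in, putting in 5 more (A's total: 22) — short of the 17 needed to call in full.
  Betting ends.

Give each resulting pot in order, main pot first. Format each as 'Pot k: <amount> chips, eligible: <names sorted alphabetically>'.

Contributions: A=22, B=34, C=34
Pot levels (distinct totals of non-folded players): 22, 34
Layer 1-22: 22 each from A, B, C = 22*3 = 66 chips; eligible A, B, C
Layer 23-34: 12 each from B, C = 12*2 = 24 chips; eligible B, C

Pot 1: 66 chips, eligible: A, B, C
Pot 2: 24 chips, eligible: B, C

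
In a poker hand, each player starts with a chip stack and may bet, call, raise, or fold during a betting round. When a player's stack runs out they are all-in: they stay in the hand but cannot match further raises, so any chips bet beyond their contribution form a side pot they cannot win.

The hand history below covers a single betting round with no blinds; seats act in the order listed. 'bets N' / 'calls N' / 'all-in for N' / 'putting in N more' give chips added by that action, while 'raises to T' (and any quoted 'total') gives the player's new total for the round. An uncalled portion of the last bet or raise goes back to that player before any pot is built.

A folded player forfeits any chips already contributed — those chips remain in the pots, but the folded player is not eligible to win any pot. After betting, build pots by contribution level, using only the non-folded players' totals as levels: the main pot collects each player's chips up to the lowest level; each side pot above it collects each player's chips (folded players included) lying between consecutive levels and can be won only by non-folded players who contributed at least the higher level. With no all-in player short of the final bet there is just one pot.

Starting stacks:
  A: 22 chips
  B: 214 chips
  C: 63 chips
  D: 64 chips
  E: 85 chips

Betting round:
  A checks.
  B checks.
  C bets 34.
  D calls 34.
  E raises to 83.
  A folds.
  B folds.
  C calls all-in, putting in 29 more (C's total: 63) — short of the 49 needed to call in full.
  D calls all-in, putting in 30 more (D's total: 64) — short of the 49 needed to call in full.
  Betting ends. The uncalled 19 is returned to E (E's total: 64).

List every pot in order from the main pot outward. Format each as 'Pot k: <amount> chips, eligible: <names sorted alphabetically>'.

Pot 1: 189 chips, eligible: C, D, E
Pot 2: 2 chips, eligible: D, E

Derivation:
Contributions (after 19 returned to E): C=63, D=64, E=64
Folded: A, B
Pot levels (distinct totals of non-folded players): 63, 64
Layer 1-63: 63 each from C, D, E = 63*3 = 189 chips; eligible C, D, E
Layer 64-64: 1 each from D, E = 1*2 = 2 chips; eligible D, E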